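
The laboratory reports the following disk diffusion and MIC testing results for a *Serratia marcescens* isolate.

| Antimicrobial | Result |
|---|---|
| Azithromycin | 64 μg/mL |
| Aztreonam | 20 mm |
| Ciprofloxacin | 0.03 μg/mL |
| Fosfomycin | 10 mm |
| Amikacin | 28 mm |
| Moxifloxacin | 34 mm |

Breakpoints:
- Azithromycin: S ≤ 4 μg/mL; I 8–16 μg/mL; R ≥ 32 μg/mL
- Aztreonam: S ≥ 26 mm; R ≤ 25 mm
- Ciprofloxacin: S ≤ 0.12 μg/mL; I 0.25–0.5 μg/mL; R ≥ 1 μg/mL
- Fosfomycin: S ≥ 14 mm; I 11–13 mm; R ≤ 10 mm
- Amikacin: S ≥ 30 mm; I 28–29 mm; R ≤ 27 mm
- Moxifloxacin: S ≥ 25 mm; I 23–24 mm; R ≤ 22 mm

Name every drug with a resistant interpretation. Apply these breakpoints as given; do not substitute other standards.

azithromycin, aztreonam, fosfomycin

Azithromycin (64 μg/mL) ≥ 32 μg/mL → resistant
Aztreonam 20 mm: ≤ 25 mm ⇒ R
Ciprofloxacin (0.03 μg/mL) ≤ 0.12 μg/mL → S
Fosfomycin: 10 mm is ≤ 10 mm — R
Amikacin 28 mm: in 28–29 mm → I
Moxifloxacin 34 mm: ≥ 25 mm → S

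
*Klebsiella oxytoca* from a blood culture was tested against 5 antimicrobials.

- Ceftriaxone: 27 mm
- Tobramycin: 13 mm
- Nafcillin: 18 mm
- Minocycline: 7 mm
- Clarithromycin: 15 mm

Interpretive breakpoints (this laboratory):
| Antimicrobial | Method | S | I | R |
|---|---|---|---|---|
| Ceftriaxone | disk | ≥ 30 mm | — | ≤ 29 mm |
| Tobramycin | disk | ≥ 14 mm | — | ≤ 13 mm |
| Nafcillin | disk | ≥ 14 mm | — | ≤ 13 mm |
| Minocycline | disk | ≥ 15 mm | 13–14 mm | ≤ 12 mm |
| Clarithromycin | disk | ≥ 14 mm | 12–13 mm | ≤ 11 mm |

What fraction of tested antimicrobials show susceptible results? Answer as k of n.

Ceftriaxone (27 mm) ≤ 29 mm → resistant
Tobramycin 13 mm: ≤ 13 mm ⇒ R
Nafcillin (18 mm) ≥ 14 mm → susceptible
Minocycline: 7 mm is ≤ 12 mm ⇒ Resistant
Clarithromycin 15 mm: ≥ 14 mm ⇒ S
Susceptible: 2/5

2 of 5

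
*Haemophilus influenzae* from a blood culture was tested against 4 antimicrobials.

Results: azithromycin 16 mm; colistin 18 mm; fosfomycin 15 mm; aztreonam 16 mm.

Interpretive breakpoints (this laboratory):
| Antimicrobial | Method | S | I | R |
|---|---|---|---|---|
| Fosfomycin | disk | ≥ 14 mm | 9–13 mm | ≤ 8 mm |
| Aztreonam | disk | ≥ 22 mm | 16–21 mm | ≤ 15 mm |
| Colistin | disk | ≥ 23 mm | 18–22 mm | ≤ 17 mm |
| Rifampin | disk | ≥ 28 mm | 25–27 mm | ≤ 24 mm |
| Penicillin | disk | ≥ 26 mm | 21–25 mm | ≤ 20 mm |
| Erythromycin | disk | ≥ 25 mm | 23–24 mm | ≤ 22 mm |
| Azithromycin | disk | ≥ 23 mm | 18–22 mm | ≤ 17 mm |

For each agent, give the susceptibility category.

Azithromycin (16 mm) ≤ 17 mm → R
Colistin 18 mm: in 18–22 mm — I
Fosfomycin 15 mm: ≥ 14 mm → susceptible
Aztreonam (16 mm) in 16–21 mm ⇒ Intermediate

R, I, S, I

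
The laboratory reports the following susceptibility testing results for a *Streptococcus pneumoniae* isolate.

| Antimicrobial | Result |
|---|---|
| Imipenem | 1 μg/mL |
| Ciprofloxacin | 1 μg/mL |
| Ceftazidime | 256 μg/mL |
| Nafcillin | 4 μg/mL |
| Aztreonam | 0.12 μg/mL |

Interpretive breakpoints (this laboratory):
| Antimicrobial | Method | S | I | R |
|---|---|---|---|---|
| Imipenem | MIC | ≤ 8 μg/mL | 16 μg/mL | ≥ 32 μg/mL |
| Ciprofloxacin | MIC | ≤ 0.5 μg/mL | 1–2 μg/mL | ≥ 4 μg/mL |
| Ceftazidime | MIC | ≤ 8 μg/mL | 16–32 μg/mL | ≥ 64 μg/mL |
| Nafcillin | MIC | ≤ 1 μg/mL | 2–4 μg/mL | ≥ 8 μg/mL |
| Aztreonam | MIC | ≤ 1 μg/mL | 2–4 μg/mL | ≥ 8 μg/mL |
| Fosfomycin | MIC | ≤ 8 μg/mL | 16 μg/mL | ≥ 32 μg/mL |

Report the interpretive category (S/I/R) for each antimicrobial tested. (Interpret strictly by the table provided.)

S, I, R, I, S

Imipenem 1 μg/mL: ≤ 8 μg/mL ⇒ S
Ciprofloxacin: 1 μg/mL is in 1–2 μg/mL ⇒ intermediate
Ceftazidime: 256 μg/mL is ≥ 64 μg/mL — Resistant
Nafcillin (4 μg/mL) in 2–4 μg/mL → I
Aztreonam: 0.12 μg/mL is ≤ 1 μg/mL ⇒ Susceptible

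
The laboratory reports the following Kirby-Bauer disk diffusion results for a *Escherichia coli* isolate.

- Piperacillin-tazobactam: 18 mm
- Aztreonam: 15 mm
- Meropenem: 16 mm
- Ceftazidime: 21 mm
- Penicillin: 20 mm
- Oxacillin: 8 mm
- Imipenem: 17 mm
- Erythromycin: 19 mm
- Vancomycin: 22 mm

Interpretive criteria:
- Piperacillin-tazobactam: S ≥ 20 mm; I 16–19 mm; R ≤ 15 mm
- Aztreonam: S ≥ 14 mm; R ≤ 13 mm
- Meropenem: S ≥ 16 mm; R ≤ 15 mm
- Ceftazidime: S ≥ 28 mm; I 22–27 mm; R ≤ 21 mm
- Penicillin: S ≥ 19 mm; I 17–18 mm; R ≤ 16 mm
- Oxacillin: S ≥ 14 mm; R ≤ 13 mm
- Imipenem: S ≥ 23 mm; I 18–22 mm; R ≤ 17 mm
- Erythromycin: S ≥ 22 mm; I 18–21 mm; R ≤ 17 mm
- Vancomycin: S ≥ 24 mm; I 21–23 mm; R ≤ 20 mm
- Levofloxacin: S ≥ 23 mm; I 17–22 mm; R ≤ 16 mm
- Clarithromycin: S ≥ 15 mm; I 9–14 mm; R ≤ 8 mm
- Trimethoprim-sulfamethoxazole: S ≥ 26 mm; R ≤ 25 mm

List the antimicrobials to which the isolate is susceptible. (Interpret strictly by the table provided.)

Piperacillin-tazobactam: 18 mm is in 16–19 mm ⇒ intermediate
Aztreonam 15 mm: ≥ 14 mm — susceptible
Meropenem (16 mm) ≥ 16 mm ⇒ susceptible
Ceftazidime (21 mm) ≤ 21 mm → R
Penicillin (20 mm) ≥ 19 mm ⇒ susceptible
Oxacillin: 8 mm is ≤ 13 mm → Resistant
Imipenem 17 mm: ≤ 17 mm — resistant
Erythromycin (19 mm) in 18–21 mm ⇒ I
Vancomycin: 22 mm is in 21–23 mm → Intermediate

aztreonam, meropenem, penicillin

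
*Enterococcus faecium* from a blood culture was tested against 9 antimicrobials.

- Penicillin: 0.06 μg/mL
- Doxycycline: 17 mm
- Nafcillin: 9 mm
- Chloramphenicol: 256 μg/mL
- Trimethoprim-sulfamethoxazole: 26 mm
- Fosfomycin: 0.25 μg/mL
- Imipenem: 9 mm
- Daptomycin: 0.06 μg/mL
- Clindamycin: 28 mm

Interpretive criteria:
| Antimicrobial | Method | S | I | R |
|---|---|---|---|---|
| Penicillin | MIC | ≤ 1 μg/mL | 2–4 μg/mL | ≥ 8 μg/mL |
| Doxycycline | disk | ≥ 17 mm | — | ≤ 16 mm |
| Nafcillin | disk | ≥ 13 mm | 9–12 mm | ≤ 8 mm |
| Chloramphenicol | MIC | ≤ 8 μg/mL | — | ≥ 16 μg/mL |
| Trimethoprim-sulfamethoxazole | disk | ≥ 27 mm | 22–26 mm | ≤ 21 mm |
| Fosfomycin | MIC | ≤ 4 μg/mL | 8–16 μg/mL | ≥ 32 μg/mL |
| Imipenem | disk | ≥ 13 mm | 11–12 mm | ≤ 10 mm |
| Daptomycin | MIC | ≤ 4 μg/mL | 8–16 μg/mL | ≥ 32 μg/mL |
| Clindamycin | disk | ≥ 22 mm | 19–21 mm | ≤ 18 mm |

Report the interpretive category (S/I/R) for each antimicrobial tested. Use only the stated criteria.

Penicillin (0.06 μg/mL) ≤ 1 μg/mL — Susceptible
Doxycycline (17 mm) ≥ 17 mm ⇒ Susceptible
Nafcillin 9 mm: in 9–12 mm ⇒ intermediate
Chloramphenicol (256 μg/mL) ≥ 16 μg/mL ⇒ Resistant
Trimethoprim-sulfamethoxazole 26 mm: in 22–26 mm ⇒ Intermediate
Fosfomycin: 0.25 μg/mL is ≤ 4 μg/mL ⇒ S
Imipenem: 9 mm is ≤ 10 mm — R
Daptomycin (0.06 μg/mL) ≤ 4 μg/mL ⇒ Susceptible
Clindamycin 28 mm: ≥ 22 mm → Susceptible

S, S, I, R, I, S, R, S, S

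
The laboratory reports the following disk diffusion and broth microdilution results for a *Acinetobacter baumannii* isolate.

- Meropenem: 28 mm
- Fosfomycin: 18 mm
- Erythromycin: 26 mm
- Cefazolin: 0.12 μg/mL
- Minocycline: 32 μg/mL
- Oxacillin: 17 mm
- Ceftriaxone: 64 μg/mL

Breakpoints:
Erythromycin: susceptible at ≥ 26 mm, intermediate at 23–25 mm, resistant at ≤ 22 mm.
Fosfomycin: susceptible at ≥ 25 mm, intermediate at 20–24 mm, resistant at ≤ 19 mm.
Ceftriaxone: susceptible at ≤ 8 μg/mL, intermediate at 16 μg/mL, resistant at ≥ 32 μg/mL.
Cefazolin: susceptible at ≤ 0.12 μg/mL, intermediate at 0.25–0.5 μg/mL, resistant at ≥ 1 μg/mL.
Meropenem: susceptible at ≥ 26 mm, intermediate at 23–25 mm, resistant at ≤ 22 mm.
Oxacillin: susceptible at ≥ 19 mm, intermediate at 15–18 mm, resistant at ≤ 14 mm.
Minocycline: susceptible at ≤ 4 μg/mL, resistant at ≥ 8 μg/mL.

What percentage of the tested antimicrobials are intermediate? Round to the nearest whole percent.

14%

Meropenem (28 mm) ≥ 26 mm → susceptible
Fosfomycin 18 mm: ≤ 19 mm → resistant
Erythromycin (26 mm) ≥ 26 mm → Susceptible
Cefazolin (0.12 μg/mL) ≤ 0.12 μg/mL ⇒ susceptible
Minocycline: 32 μg/mL is ≥ 8 μg/mL — resistant
Oxacillin 17 mm: in 15–18 mm — I
Ceftriaxone (64 μg/mL) ≥ 32 μg/mL → Resistant
Intermediate: 1/7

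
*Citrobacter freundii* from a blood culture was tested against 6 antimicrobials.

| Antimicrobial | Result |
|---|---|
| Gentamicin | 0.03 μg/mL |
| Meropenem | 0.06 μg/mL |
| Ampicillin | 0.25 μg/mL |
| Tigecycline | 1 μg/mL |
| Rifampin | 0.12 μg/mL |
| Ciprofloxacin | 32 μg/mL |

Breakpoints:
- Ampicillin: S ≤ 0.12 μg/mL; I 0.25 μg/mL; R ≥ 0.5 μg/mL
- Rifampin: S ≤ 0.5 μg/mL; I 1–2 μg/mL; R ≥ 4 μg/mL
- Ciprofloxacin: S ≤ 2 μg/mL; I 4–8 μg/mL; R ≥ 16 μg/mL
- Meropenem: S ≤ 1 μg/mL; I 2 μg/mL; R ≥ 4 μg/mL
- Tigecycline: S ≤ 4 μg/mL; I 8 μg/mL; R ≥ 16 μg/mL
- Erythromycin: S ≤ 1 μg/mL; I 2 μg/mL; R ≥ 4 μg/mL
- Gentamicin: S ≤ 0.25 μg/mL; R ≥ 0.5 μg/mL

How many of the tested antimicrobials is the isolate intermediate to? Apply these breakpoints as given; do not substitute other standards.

1

Gentamicin (0.03 μg/mL) ≤ 0.25 μg/mL — susceptible
Meropenem 0.06 μg/mL: ≤ 1 μg/mL — susceptible
Ampicillin 0.25 μg/mL: = 0.25 μg/mL ⇒ I
Tigecycline (1 μg/mL) ≤ 4 μg/mL → susceptible
Rifampin: 0.12 μg/mL is ≤ 0.5 μg/mL ⇒ susceptible
Ciprofloxacin (32 μg/mL) ≥ 16 μg/mL — Resistant
Intermediate: 1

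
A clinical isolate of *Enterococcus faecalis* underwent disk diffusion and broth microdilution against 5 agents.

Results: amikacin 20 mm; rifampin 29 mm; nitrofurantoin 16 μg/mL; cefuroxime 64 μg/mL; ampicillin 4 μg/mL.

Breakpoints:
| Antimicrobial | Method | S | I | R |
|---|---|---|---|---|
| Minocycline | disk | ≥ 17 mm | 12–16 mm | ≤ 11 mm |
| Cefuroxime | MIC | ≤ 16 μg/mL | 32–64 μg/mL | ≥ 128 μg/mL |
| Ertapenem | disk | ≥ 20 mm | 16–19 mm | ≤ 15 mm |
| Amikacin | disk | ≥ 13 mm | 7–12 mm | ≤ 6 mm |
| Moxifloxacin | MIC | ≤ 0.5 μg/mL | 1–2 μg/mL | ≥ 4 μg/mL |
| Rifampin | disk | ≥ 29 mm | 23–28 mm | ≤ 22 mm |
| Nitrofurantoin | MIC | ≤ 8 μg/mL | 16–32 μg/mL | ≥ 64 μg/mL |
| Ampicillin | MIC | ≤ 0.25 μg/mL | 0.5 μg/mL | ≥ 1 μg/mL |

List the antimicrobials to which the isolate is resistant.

ampicillin

Amikacin: 20 mm is ≥ 13 mm → Susceptible
Rifampin (29 mm) ≥ 29 mm — S
Nitrofurantoin 16 μg/mL: in 16–32 μg/mL — intermediate
Cefuroxime (64 μg/mL) in 32–64 μg/mL → Intermediate
Ampicillin (4 μg/mL) ≥ 1 μg/mL — resistant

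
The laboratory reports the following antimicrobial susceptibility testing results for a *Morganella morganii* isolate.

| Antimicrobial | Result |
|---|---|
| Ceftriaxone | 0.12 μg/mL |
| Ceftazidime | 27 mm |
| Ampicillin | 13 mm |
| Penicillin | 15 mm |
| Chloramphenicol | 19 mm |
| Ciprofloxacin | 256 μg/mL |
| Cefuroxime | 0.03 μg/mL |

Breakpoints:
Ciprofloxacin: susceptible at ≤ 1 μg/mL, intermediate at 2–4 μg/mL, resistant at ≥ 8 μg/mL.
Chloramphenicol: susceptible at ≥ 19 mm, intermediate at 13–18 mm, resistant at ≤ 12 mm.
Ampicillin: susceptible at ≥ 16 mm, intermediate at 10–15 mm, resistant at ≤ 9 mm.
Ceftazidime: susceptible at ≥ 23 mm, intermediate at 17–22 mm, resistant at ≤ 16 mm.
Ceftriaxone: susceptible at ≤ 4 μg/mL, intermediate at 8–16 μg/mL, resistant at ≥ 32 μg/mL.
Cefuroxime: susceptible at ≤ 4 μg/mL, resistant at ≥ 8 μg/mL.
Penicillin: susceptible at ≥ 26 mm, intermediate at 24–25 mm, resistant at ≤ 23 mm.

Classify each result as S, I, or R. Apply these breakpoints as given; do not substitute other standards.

Ceftriaxone (0.12 μg/mL) ≤ 4 μg/mL ⇒ susceptible
Ceftazidime 27 mm: ≥ 23 mm ⇒ Susceptible
Ampicillin: 13 mm is in 10–15 mm ⇒ Intermediate
Penicillin (15 mm) ≤ 23 mm ⇒ R
Chloramphenicol 19 mm: ≥ 19 mm → Susceptible
Ciprofloxacin: 256 μg/mL is ≥ 8 μg/mL → resistant
Cefuroxime: 0.03 μg/mL is ≤ 4 μg/mL — Susceptible

S, S, I, R, S, R, S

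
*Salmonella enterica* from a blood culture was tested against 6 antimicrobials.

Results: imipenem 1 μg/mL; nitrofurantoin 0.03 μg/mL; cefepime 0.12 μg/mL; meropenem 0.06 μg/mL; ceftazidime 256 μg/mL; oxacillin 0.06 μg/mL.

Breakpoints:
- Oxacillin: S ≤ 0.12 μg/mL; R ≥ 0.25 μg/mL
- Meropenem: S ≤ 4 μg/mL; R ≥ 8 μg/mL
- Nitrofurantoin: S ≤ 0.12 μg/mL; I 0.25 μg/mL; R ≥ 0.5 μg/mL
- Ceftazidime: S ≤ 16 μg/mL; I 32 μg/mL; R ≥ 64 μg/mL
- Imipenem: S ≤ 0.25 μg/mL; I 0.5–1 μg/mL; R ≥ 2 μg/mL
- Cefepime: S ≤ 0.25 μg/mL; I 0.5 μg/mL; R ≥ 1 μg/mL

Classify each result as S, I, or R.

Imipenem 1 μg/mL: in 0.5–1 μg/mL → intermediate
Nitrofurantoin: 0.03 μg/mL is ≤ 0.12 μg/mL — susceptible
Cefepime 0.12 μg/mL: ≤ 0.25 μg/mL — Susceptible
Meropenem: 0.06 μg/mL is ≤ 4 μg/mL ⇒ Susceptible
Ceftazidime: 256 μg/mL is ≥ 64 μg/mL → Resistant
Oxacillin: 0.06 μg/mL is ≤ 0.12 μg/mL → susceptible

I, S, S, S, R, S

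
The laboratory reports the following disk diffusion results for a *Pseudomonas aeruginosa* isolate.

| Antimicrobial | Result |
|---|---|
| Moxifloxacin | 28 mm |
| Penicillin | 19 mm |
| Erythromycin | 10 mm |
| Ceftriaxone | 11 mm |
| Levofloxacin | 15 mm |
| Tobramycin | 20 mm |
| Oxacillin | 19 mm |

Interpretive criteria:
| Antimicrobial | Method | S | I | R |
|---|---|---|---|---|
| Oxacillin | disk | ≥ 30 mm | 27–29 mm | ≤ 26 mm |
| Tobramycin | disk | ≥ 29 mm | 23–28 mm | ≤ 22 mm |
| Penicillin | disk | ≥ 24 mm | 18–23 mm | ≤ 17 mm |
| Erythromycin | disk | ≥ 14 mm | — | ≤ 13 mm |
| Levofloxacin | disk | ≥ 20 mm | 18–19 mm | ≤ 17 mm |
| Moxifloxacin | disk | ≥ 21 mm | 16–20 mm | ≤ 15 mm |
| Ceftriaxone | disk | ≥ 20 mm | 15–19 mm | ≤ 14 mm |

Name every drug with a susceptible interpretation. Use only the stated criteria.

Moxifloxacin (28 mm) ≥ 21 mm ⇒ susceptible
Penicillin (19 mm) in 18–23 mm ⇒ I
Erythromycin (10 mm) ≤ 13 mm ⇒ R
Ceftriaxone (11 mm) ≤ 14 mm — R
Levofloxacin: 15 mm is ≤ 17 mm — R
Tobramycin 20 mm: ≤ 22 mm ⇒ R
Oxacillin (19 mm) ≤ 26 mm — R

moxifloxacin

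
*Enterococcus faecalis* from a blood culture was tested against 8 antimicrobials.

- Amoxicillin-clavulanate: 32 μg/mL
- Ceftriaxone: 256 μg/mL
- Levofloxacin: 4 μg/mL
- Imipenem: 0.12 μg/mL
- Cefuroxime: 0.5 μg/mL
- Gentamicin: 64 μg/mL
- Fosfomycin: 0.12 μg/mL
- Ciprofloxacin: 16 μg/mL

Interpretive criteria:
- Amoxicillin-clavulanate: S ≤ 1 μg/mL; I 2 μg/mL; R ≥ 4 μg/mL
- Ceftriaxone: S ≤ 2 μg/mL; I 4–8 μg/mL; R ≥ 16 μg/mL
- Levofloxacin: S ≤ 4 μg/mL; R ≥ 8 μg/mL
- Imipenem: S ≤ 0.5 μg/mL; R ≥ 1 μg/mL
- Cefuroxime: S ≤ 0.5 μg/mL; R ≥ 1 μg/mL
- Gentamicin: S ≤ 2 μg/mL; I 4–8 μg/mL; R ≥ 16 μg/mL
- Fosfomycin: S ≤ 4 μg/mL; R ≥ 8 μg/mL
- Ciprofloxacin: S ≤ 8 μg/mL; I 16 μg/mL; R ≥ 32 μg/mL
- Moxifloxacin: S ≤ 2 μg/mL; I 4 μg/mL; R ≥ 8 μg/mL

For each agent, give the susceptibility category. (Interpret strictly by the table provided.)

R, R, S, S, S, R, S, I

Amoxicillin-clavulanate (32 μg/mL) ≥ 4 μg/mL ⇒ R
Ceftriaxone 256 μg/mL: ≥ 16 μg/mL ⇒ Resistant
Levofloxacin (4 μg/mL) ≤ 4 μg/mL — susceptible
Imipenem (0.12 μg/mL) ≤ 0.5 μg/mL ⇒ Susceptible
Cefuroxime 0.5 μg/mL: ≤ 0.5 μg/mL → susceptible
Gentamicin 64 μg/mL: ≥ 16 μg/mL — Resistant
Fosfomycin (0.12 μg/mL) ≤ 4 μg/mL → Susceptible
Ciprofloxacin: 16 μg/mL is = 16 μg/mL — I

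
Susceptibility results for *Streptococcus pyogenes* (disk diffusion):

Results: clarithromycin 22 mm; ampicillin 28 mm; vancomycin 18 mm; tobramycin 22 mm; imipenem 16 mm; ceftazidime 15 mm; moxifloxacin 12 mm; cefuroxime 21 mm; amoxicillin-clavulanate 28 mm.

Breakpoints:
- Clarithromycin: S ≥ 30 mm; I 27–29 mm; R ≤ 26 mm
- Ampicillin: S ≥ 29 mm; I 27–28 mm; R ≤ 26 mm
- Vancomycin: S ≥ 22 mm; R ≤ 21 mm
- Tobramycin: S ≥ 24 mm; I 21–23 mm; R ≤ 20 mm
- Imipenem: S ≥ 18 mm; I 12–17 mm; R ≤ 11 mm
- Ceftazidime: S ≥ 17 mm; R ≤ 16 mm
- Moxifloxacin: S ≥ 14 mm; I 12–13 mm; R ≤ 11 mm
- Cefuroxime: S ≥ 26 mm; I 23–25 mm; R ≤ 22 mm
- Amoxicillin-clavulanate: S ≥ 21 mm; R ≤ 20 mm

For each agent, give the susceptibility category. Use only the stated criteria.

R, I, R, I, I, R, I, R, S

Clarithromycin 22 mm: ≤ 26 mm ⇒ Resistant
Ampicillin: 28 mm is in 27–28 mm — Intermediate
Vancomycin: 18 mm is ≤ 21 mm → Resistant
Tobramycin (22 mm) in 21–23 mm → Intermediate
Imipenem (16 mm) in 12–17 mm — Intermediate
Ceftazidime: 15 mm is ≤ 16 mm → Resistant
Moxifloxacin (12 mm) in 12–13 mm — I
Cefuroxime: 21 mm is ≤ 22 mm — Resistant
Amoxicillin-clavulanate 28 mm: ≥ 21 mm → susceptible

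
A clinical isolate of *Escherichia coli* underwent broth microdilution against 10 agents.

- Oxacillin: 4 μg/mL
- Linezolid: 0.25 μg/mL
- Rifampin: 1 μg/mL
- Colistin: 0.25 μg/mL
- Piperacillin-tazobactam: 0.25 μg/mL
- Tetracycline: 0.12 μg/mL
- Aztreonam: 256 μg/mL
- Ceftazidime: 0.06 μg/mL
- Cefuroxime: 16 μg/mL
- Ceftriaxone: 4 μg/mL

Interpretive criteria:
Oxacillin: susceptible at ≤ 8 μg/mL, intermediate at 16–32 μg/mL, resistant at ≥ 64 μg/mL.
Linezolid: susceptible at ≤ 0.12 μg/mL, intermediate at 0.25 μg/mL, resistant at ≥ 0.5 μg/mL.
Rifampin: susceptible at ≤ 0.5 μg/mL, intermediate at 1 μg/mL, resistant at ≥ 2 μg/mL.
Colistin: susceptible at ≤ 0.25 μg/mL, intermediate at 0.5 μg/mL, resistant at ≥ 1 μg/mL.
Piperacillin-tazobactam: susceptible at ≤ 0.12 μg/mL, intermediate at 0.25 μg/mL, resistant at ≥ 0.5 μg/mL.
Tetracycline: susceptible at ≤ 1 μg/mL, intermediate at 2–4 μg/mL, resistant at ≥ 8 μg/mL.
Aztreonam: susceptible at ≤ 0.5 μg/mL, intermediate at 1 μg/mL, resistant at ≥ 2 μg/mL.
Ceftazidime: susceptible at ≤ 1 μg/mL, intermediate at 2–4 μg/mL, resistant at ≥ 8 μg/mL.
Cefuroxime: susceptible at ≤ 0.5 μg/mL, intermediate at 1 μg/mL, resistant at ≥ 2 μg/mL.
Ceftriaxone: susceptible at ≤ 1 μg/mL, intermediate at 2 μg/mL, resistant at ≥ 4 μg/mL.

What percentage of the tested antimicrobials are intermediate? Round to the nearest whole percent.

Oxacillin 4 μg/mL: ≤ 8 μg/mL → Susceptible
Linezolid (0.25 μg/mL) = 0.25 μg/mL ⇒ intermediate
Rifampin: 1 μg/mL is = 1 μg/mL — I
Colistin: 0.25 μg/mL is ≤ 0.25 μg/mL → S
Piperacillin-tazobactam: 0.25 μg/mL is = 0.25 μg/mL ⇒ Intermediate
Tetracycline 0.12 μg/mL: ≤ 1 μg/mL → S
Aztreonam (256 μg/mL) ≥ 2 μg/mL — R
Ceftazidime 0.06 μg/mL: ≤ 1 μg/mL → susceptible
Cefuroxime (16 μg/mL) ≥ 2 μg/mL ⇒ Resistant
Ceftriaxone (4 μg/mL) ≥ 4 μg/mL ⇒ resistant
Intermediate: 3/10

30%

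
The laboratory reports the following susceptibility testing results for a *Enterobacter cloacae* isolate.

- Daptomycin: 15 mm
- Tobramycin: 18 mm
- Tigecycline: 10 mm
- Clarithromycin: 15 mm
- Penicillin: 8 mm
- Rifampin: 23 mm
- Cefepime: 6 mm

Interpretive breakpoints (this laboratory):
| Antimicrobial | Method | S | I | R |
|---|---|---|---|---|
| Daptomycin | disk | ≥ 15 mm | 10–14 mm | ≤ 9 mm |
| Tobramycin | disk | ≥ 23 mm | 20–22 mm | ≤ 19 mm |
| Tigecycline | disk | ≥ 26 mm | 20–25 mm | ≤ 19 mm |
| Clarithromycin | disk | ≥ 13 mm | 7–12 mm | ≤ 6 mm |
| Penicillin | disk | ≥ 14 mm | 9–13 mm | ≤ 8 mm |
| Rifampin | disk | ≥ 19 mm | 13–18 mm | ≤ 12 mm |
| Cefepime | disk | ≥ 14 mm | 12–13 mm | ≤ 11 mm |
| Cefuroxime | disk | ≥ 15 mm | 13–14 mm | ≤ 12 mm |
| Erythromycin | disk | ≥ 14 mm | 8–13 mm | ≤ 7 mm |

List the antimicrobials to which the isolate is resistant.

tobramycin, tigecycline, penicillin, cefepime

Daptomycin 15 mm: ≥ 15 mm → S
Tobramycin: 18 mm is ≤ 19 mm → Resistant
Tigecycline: 10 mm is ≤ 19 mm → R
Clarithromycin 15 mm: ≥ 13 mm → susceptible
Penicillin (8 mm) ≤ 8 mm ⇒ R
Rifampin (23 mm) ≥ 19 mm ⇒ Susceptible
Cefepime (6 mm) ≤ 11 mm → Resistant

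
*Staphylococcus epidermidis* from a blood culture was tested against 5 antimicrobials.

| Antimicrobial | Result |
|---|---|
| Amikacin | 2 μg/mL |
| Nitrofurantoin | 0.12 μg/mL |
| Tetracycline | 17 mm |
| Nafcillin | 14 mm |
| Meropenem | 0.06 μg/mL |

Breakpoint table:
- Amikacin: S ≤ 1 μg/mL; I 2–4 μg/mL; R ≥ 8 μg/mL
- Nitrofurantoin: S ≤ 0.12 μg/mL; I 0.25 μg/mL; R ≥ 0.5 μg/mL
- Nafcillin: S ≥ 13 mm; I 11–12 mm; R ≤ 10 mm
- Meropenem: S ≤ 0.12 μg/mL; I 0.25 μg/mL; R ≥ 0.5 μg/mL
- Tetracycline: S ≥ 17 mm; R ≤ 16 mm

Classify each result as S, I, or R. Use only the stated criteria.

I, S, S, S, S

Amikacin (2 μg/mL) in 2–4 μg/mL — Intermediate
Nitrofurantoin (0.12 μg/mL) ≤ 0.12 μg/mL ⇒ susceptible
Tetracycline (17 mm) ≥ 17 mm → Susceptible
Nafcillin (14 mm) ≥ 13 mm ⇒ susceptible
Meropenem: 0.06 μg/mL is ≤ 0.12 μg/mL — S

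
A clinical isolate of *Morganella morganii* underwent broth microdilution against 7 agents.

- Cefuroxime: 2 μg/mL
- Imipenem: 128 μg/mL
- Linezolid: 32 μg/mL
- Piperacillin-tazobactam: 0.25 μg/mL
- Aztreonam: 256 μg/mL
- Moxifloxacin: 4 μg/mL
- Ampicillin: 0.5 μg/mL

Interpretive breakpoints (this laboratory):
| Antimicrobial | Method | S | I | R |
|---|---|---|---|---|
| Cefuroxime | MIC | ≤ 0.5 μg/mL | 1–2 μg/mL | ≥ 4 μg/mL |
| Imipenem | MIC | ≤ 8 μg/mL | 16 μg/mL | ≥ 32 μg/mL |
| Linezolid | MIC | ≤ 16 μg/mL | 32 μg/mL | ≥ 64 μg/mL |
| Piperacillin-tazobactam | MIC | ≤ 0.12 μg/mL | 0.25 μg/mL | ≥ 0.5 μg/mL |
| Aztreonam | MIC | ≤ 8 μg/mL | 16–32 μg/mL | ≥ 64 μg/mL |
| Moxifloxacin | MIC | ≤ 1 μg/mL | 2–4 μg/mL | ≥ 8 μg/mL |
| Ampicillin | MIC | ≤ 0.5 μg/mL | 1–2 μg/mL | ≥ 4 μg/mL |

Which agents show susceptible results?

ampicillin

Cefuroxime (2 μg/mL) in 1–2 μg/mL — Intermediate
Imipenem 128 μg/mL: ≥ 32 μg/mL — Resistant
Linezolid 32 μg/mL: = 32 μg/mL → Intermediate
Piperacillin-tazobactam (0.25 μg/mL) = 0.25 μg/mL → Intermediate
Aztreonam: 256 μg/mL is ≥ 64 μg/mL ⇒ R
Moxifloxacin: 4 μg/mL is in 2–4 μg/mL — I
Ampicillin 0.5 μg/mL: ≤ 0.5 μg/mL — Susceptible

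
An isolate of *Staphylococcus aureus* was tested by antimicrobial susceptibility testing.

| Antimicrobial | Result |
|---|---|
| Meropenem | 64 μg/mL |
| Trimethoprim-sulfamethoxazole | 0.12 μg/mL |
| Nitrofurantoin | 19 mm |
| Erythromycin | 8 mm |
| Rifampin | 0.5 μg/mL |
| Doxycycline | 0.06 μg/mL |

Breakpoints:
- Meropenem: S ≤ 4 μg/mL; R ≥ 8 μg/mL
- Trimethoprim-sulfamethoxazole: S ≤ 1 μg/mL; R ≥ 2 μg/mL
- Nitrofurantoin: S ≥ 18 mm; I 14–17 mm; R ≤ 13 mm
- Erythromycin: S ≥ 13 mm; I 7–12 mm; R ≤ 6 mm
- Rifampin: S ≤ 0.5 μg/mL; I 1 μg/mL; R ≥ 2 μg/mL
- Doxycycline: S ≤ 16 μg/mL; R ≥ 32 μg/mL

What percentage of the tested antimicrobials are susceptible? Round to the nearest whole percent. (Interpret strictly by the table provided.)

Meropenem 64 μg/mL: ≥ 8 μg/mL — R
Trimethoprim-sulfamethoxazole (0.12 μg/mL) ≤ 1 μg/mL → S
Nitrofurantoin: 19 mm is ≥ 18 mm → S
Erythromycin 8 mm: in 7–12 mm → Intermediate
Rifampin (0.5 μg/mL) ≤ 0.5 μg/mL — susceptible
Doxycycline 0.06 μg/mL: ≤ 16 μg/mL ⇒ S
Susceptible: 4/6

67%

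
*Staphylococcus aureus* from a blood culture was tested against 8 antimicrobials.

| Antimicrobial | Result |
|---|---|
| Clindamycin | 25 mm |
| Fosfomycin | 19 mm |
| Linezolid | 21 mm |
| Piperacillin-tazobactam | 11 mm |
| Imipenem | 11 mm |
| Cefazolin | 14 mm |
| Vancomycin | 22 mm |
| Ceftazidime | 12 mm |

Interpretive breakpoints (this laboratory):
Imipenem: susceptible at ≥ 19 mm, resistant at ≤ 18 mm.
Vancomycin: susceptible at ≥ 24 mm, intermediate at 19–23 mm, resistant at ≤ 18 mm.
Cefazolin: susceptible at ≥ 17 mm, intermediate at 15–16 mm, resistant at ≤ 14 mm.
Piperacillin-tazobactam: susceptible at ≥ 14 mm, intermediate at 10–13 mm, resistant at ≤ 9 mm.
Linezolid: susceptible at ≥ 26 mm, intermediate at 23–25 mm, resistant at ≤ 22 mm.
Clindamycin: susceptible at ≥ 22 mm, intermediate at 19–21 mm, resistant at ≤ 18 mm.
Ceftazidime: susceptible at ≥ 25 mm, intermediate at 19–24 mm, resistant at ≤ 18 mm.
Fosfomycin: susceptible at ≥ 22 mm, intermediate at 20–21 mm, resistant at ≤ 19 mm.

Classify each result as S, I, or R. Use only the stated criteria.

S, R, R, I, R, R, I, R

Clindamycin 25 mm: ≥ 22 mm ⇒ susceptible
Fosfomycin 19 mm: ≤ 19 mm → R
Linezolid 21 mm: ≤ 22 mm → resistant
Piperacillin-tazobactam (11 mm) in 10–13 mm ⇒ I
Imipenem: 11 mm is ≤ 18 mm → resistant
Cefazolin 14 mm: ≤ 14 mm → R
Vancomycin: 22 mm is in 19–23 mm → intermediate
Ceftazidime: 12 mm is ≤ 18 mm ⇒ Resistant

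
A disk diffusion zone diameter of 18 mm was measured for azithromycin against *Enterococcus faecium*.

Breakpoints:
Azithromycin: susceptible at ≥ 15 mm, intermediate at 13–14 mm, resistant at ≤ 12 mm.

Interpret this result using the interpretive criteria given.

S

Azithromycin: 18 mm is ≥ 15 mm — susceptible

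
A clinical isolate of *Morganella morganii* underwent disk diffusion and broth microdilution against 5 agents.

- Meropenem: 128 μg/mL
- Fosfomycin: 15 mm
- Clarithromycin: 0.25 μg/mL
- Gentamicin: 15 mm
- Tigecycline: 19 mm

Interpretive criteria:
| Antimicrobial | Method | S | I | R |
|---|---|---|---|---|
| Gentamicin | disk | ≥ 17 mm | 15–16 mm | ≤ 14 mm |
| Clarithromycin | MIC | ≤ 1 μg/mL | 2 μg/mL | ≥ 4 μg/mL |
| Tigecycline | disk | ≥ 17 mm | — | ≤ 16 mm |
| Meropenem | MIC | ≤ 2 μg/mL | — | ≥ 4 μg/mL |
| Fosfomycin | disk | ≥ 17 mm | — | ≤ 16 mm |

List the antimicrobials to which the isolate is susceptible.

Meropenem: 128 μg/mL is ≥ 4 μg/mL ⇒ Resistant
Fosfomycin (15 mm) ≤ 16 mm ⇒ resistant
Clarithromycin: 0.25 μg/mL is ≤ 1 μg/mL ⇒ susceptible
Gentamicin 15 mm: in 15–16 mm → intermediate
Tigecycline: 19 mm is ≥ 17 mm — susceptible

clarithromycin, tigecycline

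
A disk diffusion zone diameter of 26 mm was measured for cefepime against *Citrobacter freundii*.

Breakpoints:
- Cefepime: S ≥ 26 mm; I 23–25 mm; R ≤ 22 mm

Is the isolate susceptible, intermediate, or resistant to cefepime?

Cefepime 26 mm: ≥ 26 mm ⇒ S

Susceptible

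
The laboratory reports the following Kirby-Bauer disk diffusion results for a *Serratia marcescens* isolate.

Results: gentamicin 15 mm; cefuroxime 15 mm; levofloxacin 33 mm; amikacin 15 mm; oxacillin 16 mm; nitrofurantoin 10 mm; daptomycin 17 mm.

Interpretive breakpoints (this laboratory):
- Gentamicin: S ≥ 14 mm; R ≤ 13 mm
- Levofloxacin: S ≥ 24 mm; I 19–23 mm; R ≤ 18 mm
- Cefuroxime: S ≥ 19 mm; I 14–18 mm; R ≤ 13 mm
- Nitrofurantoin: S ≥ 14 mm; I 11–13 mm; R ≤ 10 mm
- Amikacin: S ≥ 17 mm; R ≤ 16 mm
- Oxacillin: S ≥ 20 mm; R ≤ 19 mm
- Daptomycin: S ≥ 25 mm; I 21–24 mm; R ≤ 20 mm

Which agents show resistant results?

Gentamicin (15 mm) ≥ 14 mm → S
Cefuroxime: 15 mm is in 14–18 mm ⇒ Intermediate
Levofloxacin: 33 mm is ≥ 24 mm ⇒ S
Amikacin (15 mm) ≤ 16 mm — R
Oxacillin (16 mm) ≤ 19 mm → R
Nitrofurantoin (10 mm) ≤ 10 mm — resistant
Daptomycin 17 mm: ≤ 20 mm → R

amikacin, oxacillin, nitrofurantoin, daptomycin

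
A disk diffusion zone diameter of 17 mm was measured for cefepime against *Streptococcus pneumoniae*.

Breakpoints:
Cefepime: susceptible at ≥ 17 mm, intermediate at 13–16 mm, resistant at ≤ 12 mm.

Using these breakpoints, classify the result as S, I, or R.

Cefepime: 17 mm is ≥ 17 mm — Susceptible

S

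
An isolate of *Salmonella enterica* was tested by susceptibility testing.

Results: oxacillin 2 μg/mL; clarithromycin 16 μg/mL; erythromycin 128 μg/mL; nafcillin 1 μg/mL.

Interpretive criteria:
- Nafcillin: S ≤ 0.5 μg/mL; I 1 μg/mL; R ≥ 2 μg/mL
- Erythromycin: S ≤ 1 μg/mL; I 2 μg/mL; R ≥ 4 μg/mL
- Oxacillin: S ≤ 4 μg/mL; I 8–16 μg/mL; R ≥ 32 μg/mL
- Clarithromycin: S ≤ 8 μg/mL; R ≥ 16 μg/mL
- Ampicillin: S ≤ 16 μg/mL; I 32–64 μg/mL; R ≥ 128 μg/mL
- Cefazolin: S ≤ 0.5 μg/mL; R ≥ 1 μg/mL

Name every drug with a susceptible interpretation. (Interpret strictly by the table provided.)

oxacillin

Oxacillin 2 μg/mL: ≤ 4 μg/mL — susceptible
Clarithromycin 16 μg/mL: ≥ 16 μg/mL → Resistant
Erythromycin: 128 μg/mL is ≥ 4 μg/mL — R
Nafcillin: 1 μg/mL is = 1 μg/mL ⇒ I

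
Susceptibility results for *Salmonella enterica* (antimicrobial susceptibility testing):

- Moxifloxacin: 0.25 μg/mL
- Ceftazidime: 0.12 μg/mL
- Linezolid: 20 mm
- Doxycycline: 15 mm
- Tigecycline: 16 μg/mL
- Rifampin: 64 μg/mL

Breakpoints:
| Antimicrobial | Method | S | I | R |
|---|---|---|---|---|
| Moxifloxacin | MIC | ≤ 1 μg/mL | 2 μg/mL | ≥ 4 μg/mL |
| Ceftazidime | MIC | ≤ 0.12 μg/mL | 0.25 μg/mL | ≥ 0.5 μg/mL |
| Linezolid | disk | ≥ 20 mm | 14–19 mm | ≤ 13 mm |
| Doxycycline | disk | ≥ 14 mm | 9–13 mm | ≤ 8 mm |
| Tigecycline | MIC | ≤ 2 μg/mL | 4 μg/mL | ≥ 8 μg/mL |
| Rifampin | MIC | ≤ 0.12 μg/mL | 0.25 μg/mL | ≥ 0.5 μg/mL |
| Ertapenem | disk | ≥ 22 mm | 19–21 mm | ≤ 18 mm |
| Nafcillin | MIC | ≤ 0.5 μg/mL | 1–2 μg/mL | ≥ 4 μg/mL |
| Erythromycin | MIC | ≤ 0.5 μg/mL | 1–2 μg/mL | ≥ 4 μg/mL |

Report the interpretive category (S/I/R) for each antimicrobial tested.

S, S, S, S, R, R

Moxifloxacin (0.25 μg/mL) ≤ 1 μg/mL ⇒ Susceptible
Ceftazidime 0.12 μg/mL: ≤ 0.12 μg/mL ⇒ Susceptible
Linezolid (20 mm) ≥ 20 mm — Susceptible
Doxycycline (15 mm) ≥ 14 mm ⇒ Susceptible
Tigecycline (16 μg/mL) ≥ 8 μg/mL — resistant
Rifampin (64 μg/mL) ≥ 0.5 μg/mL → Resistant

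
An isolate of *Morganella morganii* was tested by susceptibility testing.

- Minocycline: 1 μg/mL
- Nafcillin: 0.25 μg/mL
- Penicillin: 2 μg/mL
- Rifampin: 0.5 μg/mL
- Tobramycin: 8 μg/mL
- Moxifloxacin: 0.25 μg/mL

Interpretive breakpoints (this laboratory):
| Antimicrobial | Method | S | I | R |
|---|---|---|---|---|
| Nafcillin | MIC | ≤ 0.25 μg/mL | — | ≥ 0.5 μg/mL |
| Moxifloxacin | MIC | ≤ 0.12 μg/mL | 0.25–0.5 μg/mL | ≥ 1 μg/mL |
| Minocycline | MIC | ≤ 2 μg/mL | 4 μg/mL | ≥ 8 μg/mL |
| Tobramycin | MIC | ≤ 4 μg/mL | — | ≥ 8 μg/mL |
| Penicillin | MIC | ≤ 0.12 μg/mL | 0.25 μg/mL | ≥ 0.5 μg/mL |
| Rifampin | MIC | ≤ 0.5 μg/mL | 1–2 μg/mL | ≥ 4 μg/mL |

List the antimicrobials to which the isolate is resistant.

penicillin, tobramycin

Minocycline (1 μg/mL) ≤ 2 μg/mL → susceptible
Nafcillin: 0.25 μg/mL is ≤ 0.25 μg/mL → Susceptible
Penicillin: 2 μg/mL is ≥ 0.5 μg/mL ⇒ R
Rifampin 0.5 μg/mL: ≤ 0.5 μg/mL ⇒ Susceptible
Tobramycin (8 μg/mL) ≥ 8 μg/mL ⇒ R
Moxifloxacin: 0.25 μg/mL is in 0.25–0.5 μg/mL ⇒ intermediate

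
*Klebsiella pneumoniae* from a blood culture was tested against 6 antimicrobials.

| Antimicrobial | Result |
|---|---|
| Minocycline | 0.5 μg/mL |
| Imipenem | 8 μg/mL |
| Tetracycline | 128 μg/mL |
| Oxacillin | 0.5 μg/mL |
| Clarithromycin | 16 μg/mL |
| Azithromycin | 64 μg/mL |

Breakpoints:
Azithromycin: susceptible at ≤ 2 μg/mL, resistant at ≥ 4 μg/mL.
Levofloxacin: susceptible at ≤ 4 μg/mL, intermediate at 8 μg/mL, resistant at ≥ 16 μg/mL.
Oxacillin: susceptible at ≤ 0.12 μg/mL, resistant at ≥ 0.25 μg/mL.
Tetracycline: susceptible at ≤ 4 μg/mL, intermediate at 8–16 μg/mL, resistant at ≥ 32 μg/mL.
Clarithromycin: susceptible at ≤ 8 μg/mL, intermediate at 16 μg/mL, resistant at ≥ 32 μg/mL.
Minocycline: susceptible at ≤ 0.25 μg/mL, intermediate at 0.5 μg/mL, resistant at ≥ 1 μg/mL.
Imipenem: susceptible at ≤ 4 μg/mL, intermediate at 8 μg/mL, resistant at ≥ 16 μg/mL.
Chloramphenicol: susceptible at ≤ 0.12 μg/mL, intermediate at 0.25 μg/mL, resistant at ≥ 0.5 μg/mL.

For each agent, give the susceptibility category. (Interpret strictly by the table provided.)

I, I, R, R, I, R

Minocycline: 0.5 μg/mL is = 0.5 μg/mL → intermediate
Imipenem: 8 μg/mL is = 8 μg/mL — intermediate
Tetracycline 128 μg/mL: ≥ 32 μg/mL — Resistant
Oxacillin: 0.5 μg/mL is ≥ 0.25 μg/mL ⇒ resistant
Clarithromycin: 16 μg/mL is = 16 μg/mL — intermediate
Azithromycin 64 μg/mL: ≥ 4 μg/mL ⇒ Resistant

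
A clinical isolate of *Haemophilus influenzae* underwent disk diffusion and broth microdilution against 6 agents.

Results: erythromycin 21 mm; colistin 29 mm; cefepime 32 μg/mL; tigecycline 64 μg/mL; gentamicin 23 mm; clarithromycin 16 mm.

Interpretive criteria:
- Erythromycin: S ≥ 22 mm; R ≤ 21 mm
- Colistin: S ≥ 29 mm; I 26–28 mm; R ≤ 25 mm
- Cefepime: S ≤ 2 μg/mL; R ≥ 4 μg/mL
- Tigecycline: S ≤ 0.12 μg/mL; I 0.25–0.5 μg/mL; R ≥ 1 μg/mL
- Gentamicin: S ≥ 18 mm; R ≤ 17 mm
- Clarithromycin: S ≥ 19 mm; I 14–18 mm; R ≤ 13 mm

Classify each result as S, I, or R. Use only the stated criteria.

Erythromycin: 21 mm is ≤ 21 mm — resistant
Colistin: 29 mm is ≥ 29 mm ⇒ susceptible
Cefepime: 32 μg/mL is ≥ 4 μg/mL → Resistant
Tigecycline: 64 μg/mL is ≥ 1 μg/mL — R
Gentamicin 23 mm: ≥ 18 mm ⇒ susceptible
Clarithromycin 16 mm: in 14–18 mm ⇒ Intermediate

R, S, R, R, S, I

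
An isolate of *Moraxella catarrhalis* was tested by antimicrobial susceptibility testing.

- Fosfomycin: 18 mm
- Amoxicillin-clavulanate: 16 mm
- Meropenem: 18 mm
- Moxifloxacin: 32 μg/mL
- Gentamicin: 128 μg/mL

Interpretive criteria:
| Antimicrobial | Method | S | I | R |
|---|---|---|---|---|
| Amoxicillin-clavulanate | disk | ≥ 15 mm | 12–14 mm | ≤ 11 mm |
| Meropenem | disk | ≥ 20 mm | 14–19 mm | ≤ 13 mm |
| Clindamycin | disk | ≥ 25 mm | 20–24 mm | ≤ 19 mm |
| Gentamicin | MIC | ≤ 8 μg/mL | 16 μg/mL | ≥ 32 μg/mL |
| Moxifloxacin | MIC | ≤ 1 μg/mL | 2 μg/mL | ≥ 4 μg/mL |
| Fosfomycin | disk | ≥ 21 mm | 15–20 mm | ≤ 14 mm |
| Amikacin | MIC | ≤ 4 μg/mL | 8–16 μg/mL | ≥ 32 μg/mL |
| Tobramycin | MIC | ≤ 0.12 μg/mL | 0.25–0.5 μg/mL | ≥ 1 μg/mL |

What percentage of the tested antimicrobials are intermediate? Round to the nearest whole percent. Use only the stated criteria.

40%

Fosfomycin: 18 mm is in 15–20 mm — Intermediate
Amoxicillin-clavulanate: 16 mm is ≥ 15 mm — Susceptible
Meropenem 18 mm: in 14–19 mm → I
Moxifloxacin: 32 μg/mL is ≥ 4 μg/mL ⇒ resistant
Gentamicin 128 μg/mL: ≥ 32 μg/mL → resistant
Intermediate: 2/5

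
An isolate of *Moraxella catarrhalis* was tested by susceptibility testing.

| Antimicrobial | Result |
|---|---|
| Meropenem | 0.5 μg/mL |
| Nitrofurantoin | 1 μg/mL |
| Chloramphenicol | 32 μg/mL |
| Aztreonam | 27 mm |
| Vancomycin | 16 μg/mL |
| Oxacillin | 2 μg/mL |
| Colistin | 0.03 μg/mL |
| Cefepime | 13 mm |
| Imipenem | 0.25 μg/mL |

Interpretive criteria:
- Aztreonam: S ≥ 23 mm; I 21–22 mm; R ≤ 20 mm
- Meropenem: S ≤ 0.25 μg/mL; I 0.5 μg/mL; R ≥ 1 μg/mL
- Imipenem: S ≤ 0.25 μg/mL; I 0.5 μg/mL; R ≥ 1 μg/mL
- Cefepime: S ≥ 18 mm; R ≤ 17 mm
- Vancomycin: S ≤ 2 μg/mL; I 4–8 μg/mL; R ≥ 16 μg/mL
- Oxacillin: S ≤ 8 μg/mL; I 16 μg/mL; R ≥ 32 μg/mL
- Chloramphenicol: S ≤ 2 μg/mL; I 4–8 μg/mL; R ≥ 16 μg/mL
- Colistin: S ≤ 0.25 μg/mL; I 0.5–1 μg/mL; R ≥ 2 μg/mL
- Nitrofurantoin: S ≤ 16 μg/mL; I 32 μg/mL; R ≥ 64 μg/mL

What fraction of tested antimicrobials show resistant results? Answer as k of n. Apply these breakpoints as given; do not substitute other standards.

Meropenem 0.5 μg/mL: = 0.5 μg/mL → I
Nitrofurantoin 1 μg/mL: ≤ 16 μg/mL — Susceptible
Chloramphenicol (32 μg/mL) ≥ 16 μg/mL → R
Aztreonam: 27 mm is ≥ 23 mm → Susceptible
Vancomycin (16 μg/mL) ≥ 16 μg/mL → resistant
Oxacillin (2 μg/mL) ≤ 8 μg/mL ⇒ S
Colistin: 0.03 μg/mL is ≤ 0.25 μg/mL ⇒ Susceptible
Cefepime (13 mm) ≤ 17 mm ⇒ resistant
Imipenem (0.25 μg/mL) ≤ 0.25 μg/mL → S
Resistant: 3/9

3 of 9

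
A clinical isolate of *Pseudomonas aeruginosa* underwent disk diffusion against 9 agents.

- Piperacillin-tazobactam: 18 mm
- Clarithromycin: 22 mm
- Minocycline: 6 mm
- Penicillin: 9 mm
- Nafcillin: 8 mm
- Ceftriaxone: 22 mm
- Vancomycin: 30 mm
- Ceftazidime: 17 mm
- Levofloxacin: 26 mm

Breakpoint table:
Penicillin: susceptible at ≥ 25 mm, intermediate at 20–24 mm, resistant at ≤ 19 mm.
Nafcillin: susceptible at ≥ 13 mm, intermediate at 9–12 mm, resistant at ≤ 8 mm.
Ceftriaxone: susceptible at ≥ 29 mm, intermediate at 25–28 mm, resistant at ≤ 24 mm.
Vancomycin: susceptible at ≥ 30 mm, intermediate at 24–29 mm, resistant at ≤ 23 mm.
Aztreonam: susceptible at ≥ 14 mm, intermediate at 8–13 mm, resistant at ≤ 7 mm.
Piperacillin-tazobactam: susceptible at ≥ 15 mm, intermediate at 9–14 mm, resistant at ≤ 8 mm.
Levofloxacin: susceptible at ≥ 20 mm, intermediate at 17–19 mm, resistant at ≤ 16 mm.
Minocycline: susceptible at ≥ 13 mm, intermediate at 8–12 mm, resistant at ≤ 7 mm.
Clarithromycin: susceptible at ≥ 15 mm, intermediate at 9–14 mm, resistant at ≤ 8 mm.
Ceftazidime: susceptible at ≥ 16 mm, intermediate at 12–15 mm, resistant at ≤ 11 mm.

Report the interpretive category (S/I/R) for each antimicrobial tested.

Piperacillin-tazobactam 18 mm: ≥ 15 mm — Susceptible
Clarithromycin (22 mm) ≥ 15 mm — S
Minocycline (6 mm) ≤ 7 mm → R
Penicillin (9 mm) ≤ 19 mm ⇒ Resistant
Nafcillin (8 mm) ≤ 8 mm — R
Ceftriaxone: 22 mm is ≤ 24 mm — R
Vancomycin: 30 mm is ≥ 30 mm ⇒ S
Ceftazidime: 17 mm is ≥ 16 mm → Susceptible
Levofloxacin 26 mm: ≥ 20 mm — susceptible

S, S, R, R, R, R, S, S, S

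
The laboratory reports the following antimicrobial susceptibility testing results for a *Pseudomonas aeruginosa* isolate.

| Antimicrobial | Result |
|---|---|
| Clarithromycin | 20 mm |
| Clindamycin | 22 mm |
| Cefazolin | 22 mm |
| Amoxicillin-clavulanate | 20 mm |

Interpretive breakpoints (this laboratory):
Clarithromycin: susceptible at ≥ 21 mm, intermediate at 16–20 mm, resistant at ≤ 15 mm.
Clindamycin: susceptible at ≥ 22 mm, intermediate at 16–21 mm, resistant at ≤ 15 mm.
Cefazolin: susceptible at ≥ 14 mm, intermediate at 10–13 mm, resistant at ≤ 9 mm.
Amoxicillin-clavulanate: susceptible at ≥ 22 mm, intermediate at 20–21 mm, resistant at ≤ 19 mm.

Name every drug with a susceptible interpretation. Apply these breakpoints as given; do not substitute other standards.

clindamycin, cefazolin

Clarithromycin 20 mm: in 16–20 mm ⇒ intermediate
Clindamycin 22 mm: ≥ 22 mm — susceptible
Cefazolin: 22 mm is ≥ 14 mm ⇒ Susceptible
Amoxicillin-clavulanate 20 mm: in 20–21 mm → I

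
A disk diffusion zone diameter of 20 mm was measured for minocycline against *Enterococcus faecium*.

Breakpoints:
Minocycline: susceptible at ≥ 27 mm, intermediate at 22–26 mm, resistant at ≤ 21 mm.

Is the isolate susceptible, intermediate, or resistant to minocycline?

Resistant

Minocycline 20 mm: ≤ 21 mm ⇒ resistant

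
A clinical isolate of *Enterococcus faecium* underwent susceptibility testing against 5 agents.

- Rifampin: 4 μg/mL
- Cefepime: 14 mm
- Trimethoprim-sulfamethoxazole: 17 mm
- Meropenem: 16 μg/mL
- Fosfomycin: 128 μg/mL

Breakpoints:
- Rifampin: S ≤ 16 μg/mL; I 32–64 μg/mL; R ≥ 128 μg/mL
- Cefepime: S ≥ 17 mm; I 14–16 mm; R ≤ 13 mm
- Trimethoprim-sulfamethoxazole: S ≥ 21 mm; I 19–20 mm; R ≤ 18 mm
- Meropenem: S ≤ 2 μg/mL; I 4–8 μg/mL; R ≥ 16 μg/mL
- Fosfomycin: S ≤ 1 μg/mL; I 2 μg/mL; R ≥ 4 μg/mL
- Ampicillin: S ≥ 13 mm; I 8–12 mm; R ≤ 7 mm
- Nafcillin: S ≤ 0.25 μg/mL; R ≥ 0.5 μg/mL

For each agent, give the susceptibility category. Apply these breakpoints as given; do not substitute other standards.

S, I, R, R, R

Rifampin: 4 μg/mL is ≤ 16 μg/mL → susceptible
Cefepime: 14 mm is in 14–16 mm ⇒ I
Trimethoprim-sulfamethoxazole (17 mm) ≤ 18 mm ⇒ R
Meropenem: 16 μg/mL is ≥ 16 μg/mL — Resistant
Fosfomycin 128 μg/mL: ≥ 4 μg/mL — resistant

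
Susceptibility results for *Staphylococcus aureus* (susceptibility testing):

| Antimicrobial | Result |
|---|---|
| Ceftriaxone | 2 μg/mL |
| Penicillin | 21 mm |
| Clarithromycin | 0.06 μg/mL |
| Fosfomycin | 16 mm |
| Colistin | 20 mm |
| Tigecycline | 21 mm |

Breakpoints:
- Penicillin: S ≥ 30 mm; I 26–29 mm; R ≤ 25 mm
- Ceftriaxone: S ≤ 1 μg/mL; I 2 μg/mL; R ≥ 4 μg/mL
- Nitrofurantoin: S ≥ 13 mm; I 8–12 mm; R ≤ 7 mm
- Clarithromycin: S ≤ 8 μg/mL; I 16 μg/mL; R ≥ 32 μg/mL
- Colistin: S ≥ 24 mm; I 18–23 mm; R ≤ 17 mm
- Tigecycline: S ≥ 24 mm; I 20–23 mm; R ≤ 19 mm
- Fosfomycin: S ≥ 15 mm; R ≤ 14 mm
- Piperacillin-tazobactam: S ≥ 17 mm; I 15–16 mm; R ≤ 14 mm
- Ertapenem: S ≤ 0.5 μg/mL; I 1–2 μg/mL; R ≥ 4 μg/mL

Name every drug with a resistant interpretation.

penicillin

Ceftriaxone 2 μg/mL: = 2 μg/mL → I
Penicillin (21 mm) ≤ 25 mm ⇒ resistant
Clarithromycin 0.06 μg/mL: ≤ 8 μg/mL — S
Fosfomycin: 16 mm is ≥ 15 mm ⇒ Susceptible
Colistin 20 mm: in 18–23 mm → intermediate
Tigecycline: 21 mm is in 20–23 mm → I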